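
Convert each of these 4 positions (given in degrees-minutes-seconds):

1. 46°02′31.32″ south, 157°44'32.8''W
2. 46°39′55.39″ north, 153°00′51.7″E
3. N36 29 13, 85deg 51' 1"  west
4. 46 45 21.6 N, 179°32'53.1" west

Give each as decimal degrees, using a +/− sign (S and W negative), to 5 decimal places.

1. -46.04203, -157.74244
2. 46.66539, 153.01436
3. 36.48694, -85.85028
4. 46.75600, -179.54808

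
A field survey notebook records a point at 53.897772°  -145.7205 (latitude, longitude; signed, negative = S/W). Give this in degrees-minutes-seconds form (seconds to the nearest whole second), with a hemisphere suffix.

Lat: whole degrees 53; 53.86632′ → 53′ and 51.98″
Longitude is negative → W; |value| = 145.720500
Lon: whole degrees 145; 43.23000′ → 43′ and 13.80″

53°53′52″ N, 145°43′14″ W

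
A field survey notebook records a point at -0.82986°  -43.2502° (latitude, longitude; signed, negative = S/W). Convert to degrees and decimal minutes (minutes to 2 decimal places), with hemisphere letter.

0° 49.79′ S, 43° 15.01′ W

Latitude is negative → S; |value| = 0.829860
Latitude: fractional part 0.829860 → 49.7916 minutes
Longitude is negative → W; |value| = 43.250200
λ: 43° + 0.250200 × 60 = 43° 15.0120′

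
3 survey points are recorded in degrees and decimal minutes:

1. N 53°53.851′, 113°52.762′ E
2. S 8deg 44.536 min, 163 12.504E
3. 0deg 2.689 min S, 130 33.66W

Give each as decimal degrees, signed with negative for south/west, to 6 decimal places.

Point 1:
  Latitude: 53.851′ = 0.897517°; total 53.8975167
  N ⇒ keep positive
  Longitude: 52.762′ = 0.879367°; total 113.8793667
  E ⇒ keep positive
Point 2:
  φ: 44.536′ = 0.742267°; total 8.7422667
  S → negative
  Lon: 163 + 12.504/60 = 163.2084000
  E ⇒ keep positive
Point 3:
  Lat: 0 + 2.689/60 = 0.0448167
  hemisphere S, so the sign is −
  Lon: 130 + 33.66/60 = 130.5610000
  W → negative

1. 53.897517, 113.879367
2. -8.742267, 163.208400
3. -0.044817, -130.561000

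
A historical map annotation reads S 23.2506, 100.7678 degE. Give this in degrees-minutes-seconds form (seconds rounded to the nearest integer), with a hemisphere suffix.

23°15′2″ S, 100°46′4″ E

φ: 0.250600 × 60 = 15.03600′ → 15′, remainder × 60 = 2.16″
Longitude: whole degrees 100; 46.06800′ → 46′ and 4.08″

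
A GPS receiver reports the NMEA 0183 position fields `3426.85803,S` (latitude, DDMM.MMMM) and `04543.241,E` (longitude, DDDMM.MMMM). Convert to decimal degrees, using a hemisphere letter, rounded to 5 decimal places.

34.44763° S, 45.72068° E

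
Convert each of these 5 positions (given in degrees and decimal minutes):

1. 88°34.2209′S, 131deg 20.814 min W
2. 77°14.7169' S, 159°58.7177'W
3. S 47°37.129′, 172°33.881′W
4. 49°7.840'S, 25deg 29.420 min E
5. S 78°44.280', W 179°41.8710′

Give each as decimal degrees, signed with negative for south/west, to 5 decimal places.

1. -88.57035, -131.34690
2. -77.24528, -159.97863
3. -47.61882, -172.56468
4. -49.13067, 25.49033
5. -78.73800, -179.69785

Point 1:
  φ: 88 + 34.2209/60 = 88.570348
  S → negative
  Longitude: 131 + 20.814/60 = 131.346900
  W ⇒ negate
Point 2:
  Latitude: 14.7169′ = 0.245282°; total 77.245282
  S ⇒ negate
  Lon: 159 + 58.7177/60 = 159.978628
  W ⇒ negate
Point 3:
  Latitude: 37.129′ = 0.618817°; total 47.618817
  hemisphere S, so the sign is −
  Lon: 172 + 33.881/60 = 172.564683
  W → negative
Point 4:
  φ: 7.84′ = 0.130667°; total 49.130667
  S → negative
  Lon: 29.42′ = 0.490333°; total 25.490333
  E ⇒ keep positive
Point 5:
  Lat: 44.28′ = 0.738000°; total 78.738000
  S → negative
  Lon: 41.871′ = 0.697850°; total 179.697850
  hemisphere W, so the sign is −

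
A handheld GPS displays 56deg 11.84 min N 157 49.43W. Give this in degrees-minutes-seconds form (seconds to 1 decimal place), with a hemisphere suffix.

56°11′50.4″ N, 157°49′25.8″ W

Latitude: 11.84000′ → 11′ and 0.84000 × 60 = 50.400″
λ: 49.43000′ → 49′ and 0.43000 × 60 = 25.800″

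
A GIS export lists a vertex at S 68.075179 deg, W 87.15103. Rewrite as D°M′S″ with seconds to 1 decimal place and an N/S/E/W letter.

Lat: 0.075179° → 4.51074′; 0.51074 × 60 = 30.644″
λ: 0.151030° → 9.06180′; 0.06180 × 60 = 3.708″

68°04′30.6″ S, 87°09′3.7″ W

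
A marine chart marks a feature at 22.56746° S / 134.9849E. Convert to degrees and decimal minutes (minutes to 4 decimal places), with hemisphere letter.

Lat: 22° + 0.567460 × 60 = 22° 34.047600′
λ: 134° + 0.984900 × 60 = 134° 59.094000′

22° 34.0476′ S, 134° 59.0940′ E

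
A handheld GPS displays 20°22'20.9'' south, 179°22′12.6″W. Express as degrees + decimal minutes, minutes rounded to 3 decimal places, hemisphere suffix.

20° 22.348′ S, 179° 22.210′ W

φ: seconds/60 = 0.34833; minutes = 22 + 0.34833 = 22.34833
Lon: seconds/60 = 0.21000; minutes = 22 + 0.21000 = 22.21000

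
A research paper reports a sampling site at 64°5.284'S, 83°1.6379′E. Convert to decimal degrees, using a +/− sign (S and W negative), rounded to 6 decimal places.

Latitude: 5.284′ = 0.088067°; total 64.0880667
S ⇒ negate
Longitude: 83 + 1.6379/60 = 83.0272983
E ⇒ keep positive

-64.088067, 83.027298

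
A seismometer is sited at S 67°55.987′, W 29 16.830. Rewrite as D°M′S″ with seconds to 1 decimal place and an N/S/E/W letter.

67°55′59.2″ S, 29°16′49.8″ W

φ: fractional minutes 0.98700 × 60 = 59.220″
λ: 16.83000′ → 16′ and 0.83000 × 60 = 49.800″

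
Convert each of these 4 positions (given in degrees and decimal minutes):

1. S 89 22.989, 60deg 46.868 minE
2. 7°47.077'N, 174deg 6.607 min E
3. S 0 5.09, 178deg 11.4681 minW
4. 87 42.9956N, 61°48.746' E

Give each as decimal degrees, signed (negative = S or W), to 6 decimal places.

Point 1:
  φ: 89 + 22.989/60 = 89.3831500
  hemisphere S, so the sign is −
  λ: 60 + 46.868/60 = 60.7811333
  E → positive
Point 2:
  Latitude: 47.077′ = 0.784617°; total 7.7846167
  N ⇒ keep positive
  Longitude: 6.607′ = 0.110117°; total 174.1101167
  E → positive
Point 3:
  φ: 5.09′ = 0.084833°; total 0.0848333
  hemisphere S, so the sign is −
  Longitude: 11.4681′ = 0.191135°; total 178.1911350
  hemisphere W, so the sign is −
Point 4:
  Latitude: 42.9956′ = 0.716593°; total 87.7165933
  N → positive
  λ: 61 + 48.746/60 = 61.8124333
  E ⇒ keep positive

1. -89.383150, 60.781133
2. 7.784617, 174.110117
3. -0.084833, -178.191135
4. 87.716593, 61.812433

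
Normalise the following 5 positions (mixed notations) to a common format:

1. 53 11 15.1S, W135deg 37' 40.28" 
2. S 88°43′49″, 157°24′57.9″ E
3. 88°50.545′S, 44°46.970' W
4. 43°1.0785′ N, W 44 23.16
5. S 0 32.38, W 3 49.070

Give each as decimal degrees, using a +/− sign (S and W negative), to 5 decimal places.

Point 1:
  Latitude: 53° + 11/60 + 15.1/3600 = 53 + 0.183333 + 0.004194 = 53.187528
  hemisphere S, so the sign is −
  Lon: 135° + 37/60 + 40.28/3600 = 135 + 0.616667 + 0.011189 = 135.627856
  W → negative
Point 2:
  Lat: 43′ + 49″ = 43.81667′; 88 + 43.81667/60 = 88.730278
  hemisphere S, so the sign is −
  λ: 24′ + 57.9″ = 24.96500′; 157 + 24.96500/60 = 157.416083
  E → positive
Point 3:
  Latitude: 50.545′ = 0.842417°; total 88.842417
  S ⇒ negate
  Longitude: 46.97′ = 0.782833°; total 44.782833
  W ⇒ negate
Point 4:
  Lat: 1.0785′ = 0.017975°; total 43.017975
  N ⇒ keep positive
  λ: 44 + 23.16/60 = 44.386000
  hemisphere W, so the sign is −
Point 5:
  φ: 0 + 32.38/60 = 0.539667
  S ⇒ negate
  λ: 3 + 49.07/60 = 3.817833
  W → negative

1. -53.18753, -135.62786
2. -88.73028, 157.41608
3. -88.84242, -44.78283
4. 43.01798, -44.38600
5. -0.53967, -3.81783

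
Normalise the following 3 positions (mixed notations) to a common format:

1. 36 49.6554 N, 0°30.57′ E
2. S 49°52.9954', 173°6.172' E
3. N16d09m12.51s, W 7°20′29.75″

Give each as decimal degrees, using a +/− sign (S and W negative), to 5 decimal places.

1. 36.82759, 0.50950
2. -49.88326, 173.10287
3. 16.15348, -7.34160

Point 1:
  Lat: 36 + 49.6554/60 = 36.827590
  N → positive
  λ: 30.57′ = 0.509500°; total 0.509500
  E ⇒ keep positive
Point 2:
  Lat: 49 + 52.9954/60 = 49.883257
  S → negative
  Lon: 173 + 6.172/60 = 173.102867
  E ⇒ keep positive
Point 3:
  Lat: 16 + 9/60 + 12.51/3600 = 16.153475
  N ⇒ keep positive
  λ: 20′ + 29.75″ = 20.49583′; 7 + 20.49583/60 = 7.341597
  hemisphere W, so the sign is −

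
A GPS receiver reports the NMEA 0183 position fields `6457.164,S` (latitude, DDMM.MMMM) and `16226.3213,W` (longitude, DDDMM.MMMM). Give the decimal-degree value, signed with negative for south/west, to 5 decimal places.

-64.95273, -162.43869

φ: split at 2 digits → 64° and 57.164′; 64 + 57.164/60 = 64.952733
S ⇒ negate
Lon: split at 3 digits → 162° and 26.3213′; 162 + 26.3213/60 = 162.438688
W ⇒ negate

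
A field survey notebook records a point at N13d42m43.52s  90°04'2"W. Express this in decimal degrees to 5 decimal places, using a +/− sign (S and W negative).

φ: 13° + 42/60 + 43.52/3600 = 13 + 0.700000 + 0.012089 = 13.712089
N ⇒ keep positive
Longitude: 4′ + 2″ = 4.03333′; 90 + 4.03333/60 = 90.067222
hemisphere W, so the sign is −

13.71209, -90.06722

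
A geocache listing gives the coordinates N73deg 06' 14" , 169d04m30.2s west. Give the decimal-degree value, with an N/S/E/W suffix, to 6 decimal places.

73.103889° N, 169.075056° W

Lat: 73° + 6/60 + 14/3600 = 73 + 0.100000 + 0.003889 = 73.1038889
Lon: 4′ + 30.2″ = 4.50333′; 169 + 4.50333/60 = 169.0750556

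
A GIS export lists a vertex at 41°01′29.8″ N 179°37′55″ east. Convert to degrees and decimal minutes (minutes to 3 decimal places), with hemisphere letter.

Latitude: seconds/60 = 0.49667; minutes = 1 + 0.49667 = 1.49667
λ: seconds/60 = 0.91667; minutes = 37 + 0.91667 = 37.91667

41° 1.497′ N, 179° 37.917′ E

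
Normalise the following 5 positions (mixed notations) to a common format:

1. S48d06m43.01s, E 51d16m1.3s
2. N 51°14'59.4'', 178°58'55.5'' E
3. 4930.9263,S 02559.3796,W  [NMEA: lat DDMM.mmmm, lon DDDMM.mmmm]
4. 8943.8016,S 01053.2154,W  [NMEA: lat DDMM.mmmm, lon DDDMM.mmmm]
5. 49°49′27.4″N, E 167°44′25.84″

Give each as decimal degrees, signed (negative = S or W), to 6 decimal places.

Point 1:
  Lat: 48 + 6/60 + 43.01/3600 = 48.1119472
  S ⇒ negate
  Longitude: 16′ + 1.3″ = 16.02167′; 51 + 16.02167/60 = 51.2670278
  E → positive
Point 2:
  Lat: 51° + 14/60 + 59.4/3600 = 51 + 0.233333 + 0.016500 = 51.2498333
  N ⇒ keep positive
  Longitude: 178° + 58/60 + 55.5/3600 = 178 + 0.966667 + 0.015417 = 178.9820833
  E → positive
Point 3:
  Latitude: degrees = first 2 digits = 49, minutes = 30.9263; 49 + 30.9263/60 = 49.5154383
  hemisphere S, so the sign is −
  λ: split at 3 digits → 025° and 59.3796′; 25 + 59.3796/60 = 25.9896600
  W → negative
Point 4:
  Latitude: degrees = first 2 digits = 89, minutes = 43.8016; 89 + 43.8016/60 = 89.7300267
  S → negative
  Lon: degrees = first 3 digits = 10, minutes = 53.2154; 10 + 53.2154/60 = 10.8869233
  W ⇒ negate
Point 5:
  φ: 49° + 49/60 + 27.4/3600 = 49 + 0.816667 + 0.007611 = 49.8242778
  N → positive
  Lon: 44′ + 25.84″ = 44.43067′; 167 + 44.43067/60 = 167.7405111
  E → positive

1. -48.111947, 51.267028
2. 51.249833, 178.982083
3. -49.515438, -25.989660
4. -89.730027, -10.886923
5. 49.824278, 167.740511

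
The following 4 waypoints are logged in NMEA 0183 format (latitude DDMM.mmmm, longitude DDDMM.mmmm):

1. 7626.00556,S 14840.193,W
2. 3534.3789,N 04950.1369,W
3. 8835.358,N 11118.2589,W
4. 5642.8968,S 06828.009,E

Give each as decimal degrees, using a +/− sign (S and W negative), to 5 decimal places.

1. -76.43343, -148.66988
2. 35.57298, -49.83562
3. 88.58930, -111.30432
4. -56.71495, 68.46682

Point 1:
  Lat: split at 2 digits → 76° and 26.00556′; 76 + 26.00556/60 = 76.433426
  S → negative
  Longitude: degrees = first 3 digits = 148, minutes = 40.193; 148 + 40.193/60 = 148.669883
  hemisphere W, so the sign is −
Point 2:
  Lat: split at 2 digits → 35° and 34.3789′; 35 + 34.3789/60 = 35.572982
  N → positive
  Longitude: degrees = first 3 digits = 49, minutes = 50.1369; 49 + 50.1369/60 = 49.835615
  W → negative
Point 3:
  Lat: degrees = first 2 digits = 88, minutes = 35.358; 88 + 35.358/60 = 88.589300
  N → positive
  Longitude: split at 3 digits → 111° and 18.2589′; 111 + 18.2589/60 = 111.304315
  W ⇒ negate
Point 4:
  Latitude: degrees = first 2 digits = 56, minutes = 42.8968; 56 + 42.8968/60 = 56.714947
  hemisphere S, so the sign is −
  Lon: degrees = first 3 digits = 68, minutes = 28.009; 68 + 28.009/60 = 68.466817
  E ⇒ keep positive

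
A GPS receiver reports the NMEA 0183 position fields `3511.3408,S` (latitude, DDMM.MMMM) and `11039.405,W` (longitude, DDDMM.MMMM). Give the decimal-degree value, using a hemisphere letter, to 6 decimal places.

35.189013° S, 110.656750° W

Latitude: split at 2 digits → 35° and 11.3408′; 35 + 11.3408/60 = 35.1890133
λ: split at 3 digits → 110° and 39.405′; 110 + 39.405/60 = 110.6567500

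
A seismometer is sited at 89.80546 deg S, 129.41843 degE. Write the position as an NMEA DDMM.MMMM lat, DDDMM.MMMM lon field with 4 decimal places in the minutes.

8948.3276,S / 12925.1058,E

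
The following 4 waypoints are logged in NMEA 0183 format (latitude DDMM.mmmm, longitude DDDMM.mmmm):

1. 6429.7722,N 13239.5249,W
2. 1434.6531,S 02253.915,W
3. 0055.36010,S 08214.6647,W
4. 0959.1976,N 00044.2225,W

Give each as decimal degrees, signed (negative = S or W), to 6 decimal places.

1. 64.496203, -132.658748
2. -14.577552, -22.898583
3. -0.922668, -82.244412
4. 9.986627, -0.737042

Point 1:
  Latitude: degrees = first 2 digits = 64, minutes = 29.7722; 64 + 29.7722/60 = 64.4962033
  N ⇒ keep positive
  λ: split at 3 digits → 132° and 39.5249′; 132 + 39.5249/60 = 132.6587483
  W ⇒ negate
Point 2:
  Lat: split at 2 digits → 14° and 34.6531′; 14 + 34.6531/60 = 14.5775517
  S ⇒ negate
  λ: split at 3 digits → 022° and 53.915′; 22 + 53.915/60 = 22.8985833
  W → negative
Point 3:
  Latitude: split at 2 digits → 00° and 55.3601′; 0 + 55.3601/60 = 0.9226683
  S ⇒ negate
  Longitude: split at 3 digits → 082° and 14.6647′; 82 + 14.6647/60 = 82.2444117
  hemisphere W, so the sign is −
Point 4:
  Lat: split at 2 digits → 09° and 59.1976′; 9 + 59.1976/60 = 9.9866267
  N → positive
  λ: split at 3 digits → 000° and 44.2225′; 0 + 44.2225/60 = 0.7370417
  hemisphere W, so the sign is −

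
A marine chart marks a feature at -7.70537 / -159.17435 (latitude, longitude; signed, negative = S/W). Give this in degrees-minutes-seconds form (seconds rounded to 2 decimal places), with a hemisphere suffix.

7°42′19.33″ S, 159°10′27.66″ W

Latitude is negative → S; |value| = 7.705370
Lat: whole degrees 7; 42.32220′ → 42′ and 19.3320″
Longitude is negative → W; |value| = 159.174350
Lon: whole degrees 159; 10.46100′ → 10′ and 27.6600″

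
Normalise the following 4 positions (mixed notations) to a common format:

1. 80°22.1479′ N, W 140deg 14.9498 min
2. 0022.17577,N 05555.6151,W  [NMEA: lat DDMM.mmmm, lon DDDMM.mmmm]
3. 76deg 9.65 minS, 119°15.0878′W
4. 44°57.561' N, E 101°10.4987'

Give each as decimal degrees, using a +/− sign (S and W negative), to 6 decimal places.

Point 1:
  φ: 22.1479′ = 0.369132°; total 80.3691317
  N → positive
  λ: 140 + 14.9498/60 = 140.2491633
  W → negative
Point 2:
  φ: degrees = first 2 digits = 0, minutes = 22.17577; 0 + 22.17577/60 = 0.3695962
  N ⇒ keep positive
  Lon: split at 3 digits → 055° and 55.6151′; 55 + 55.6151/60 = 55.9269183
  W ⇒ negate
Point 3:
  φ: 9.65′ = 0.160833°; total 76.1608333
  S → negative
  Longitude: 15.0878′ = 0.251463°; total 119.2514633
  W → negative
Point 4:
  Lat: 44 + 57.561/60 = 44.9593500
  N → positive
  Longitude: 101 + 10.4987/60 = 101.1749783
  E → positive

1. 80.369132, -140.249163
2. 0.369596, -55.926918
3. -76.160833, -119.251463
4. 44.959350, 101.174978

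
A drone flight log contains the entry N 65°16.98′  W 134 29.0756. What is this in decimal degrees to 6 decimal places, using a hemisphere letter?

65.283000° N, 134.484593° W

Lat: 65 + 16.98/60 = 65.2830000
λ: 134 + 29.0756/60 = 134.4845933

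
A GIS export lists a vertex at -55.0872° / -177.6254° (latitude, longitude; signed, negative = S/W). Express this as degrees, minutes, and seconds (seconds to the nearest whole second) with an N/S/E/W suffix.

Latitude is negative → S; |value| = 55.087200
φ: 0.087200° → 5.23200′; 0.23200 × 60 = 13.92″
Longitude is negative → W; |value| = 177.625400
Lon: whole degrees 177; 37.52400′ → 37′ and 31.44″

55°05′14″ S, 177°37′31″ W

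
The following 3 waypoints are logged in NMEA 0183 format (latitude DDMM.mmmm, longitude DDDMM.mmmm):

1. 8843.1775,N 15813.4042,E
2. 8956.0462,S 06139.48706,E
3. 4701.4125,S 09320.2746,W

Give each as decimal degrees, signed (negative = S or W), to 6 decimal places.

1. 88.719625, 158.223403
2. -89.934103, 61.658118
3. -47.023542, -93.337910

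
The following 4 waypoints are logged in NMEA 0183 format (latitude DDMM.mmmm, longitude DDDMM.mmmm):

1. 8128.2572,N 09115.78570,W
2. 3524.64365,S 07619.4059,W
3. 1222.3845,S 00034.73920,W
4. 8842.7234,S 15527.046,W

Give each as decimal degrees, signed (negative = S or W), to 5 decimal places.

Point 1:
  φ: split at 2 digits → 81° and 28.2572′; 81 + 28.2572/60 = 81.470953
  N → positive
  Lon: split at 3 digits → 091° and 15.7857′; 91 + 15.7857/60 = 91.263095
  W ⇒ negate
Point 2:
  φ: degrees = first 2 digits = 35, minutes = 24.64365; 35 + 24.64365/60 = 35.410728
  hemisphere S, so the sign is −
  λ: split at 3 digits → 076° and 19.4059′; 76 + 19.4059/60 = 76.323432
  W → negative
Point 3:
  φ: degrees = first 2 digits = 12, minutes = 22.3845; 12 + 22.3845/60 = 12.373075
  S → negative
  Longitude: split at 3 digits → 000° and 34.7392′; 0 + 34.7392/60 = 0.578987
  W ⇒ negate
Point 4:
  Lat: split at 2 digits → 88° and 42.7234′; 88 + 42.7234/60 = 88.712057
  S ⇒ negate
  Lon: degrees = first 3 digits = 155, minutes = 27.046; 155 + 27.046/60 = 155.450767
  W → negative

1. 81.47095, -91.26310
2. -35.41073, -76.32343
3. -12.37308, -0.57899
4. -88.71206, -155.45077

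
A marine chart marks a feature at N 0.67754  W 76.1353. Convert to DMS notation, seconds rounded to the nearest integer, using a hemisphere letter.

0°40′39″ N, 76°08′7″ W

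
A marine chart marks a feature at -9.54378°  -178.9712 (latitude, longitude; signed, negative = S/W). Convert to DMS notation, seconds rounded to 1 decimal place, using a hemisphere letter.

9°32′37.6″ S, 178°58′16.3″ W

Latitude is negative → S; |value| = 9.543780
φ: whole degrees 9; 32.62680′ → 32′ and 37.608″
Longitude is negative → W; |value| = 178.971200
Lon: 0.971200 × 60 = 58.27200′ → 58′, remainder × 60 = 16.320″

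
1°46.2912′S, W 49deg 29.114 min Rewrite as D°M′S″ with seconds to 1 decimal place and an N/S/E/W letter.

φ: fractional minutes 0.29120 × 60 = 17.472″
λ: fractional minutes 0.11400 × 60 = 6.840″

1°46′17.5″ S, 49°29′6.8″ W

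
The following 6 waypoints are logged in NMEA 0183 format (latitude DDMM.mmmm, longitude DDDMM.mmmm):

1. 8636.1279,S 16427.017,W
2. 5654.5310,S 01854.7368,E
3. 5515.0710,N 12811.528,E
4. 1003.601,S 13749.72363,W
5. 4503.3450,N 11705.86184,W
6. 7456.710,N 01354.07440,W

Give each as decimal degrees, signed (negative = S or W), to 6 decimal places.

Point 1:
  φ: degrees = first 2 digits = 86, minutes = 36.1279; 86 + 36.1279/60 = 86.6021317
  hemisphere S, so the sign is −
  Lon: split at 3 digits → 164° and 27.017′; 164 + 27.017/60 = 164.4502833
  W ⇒ negate
Point 2:
  Latitude: degrees = first 2 digits = 56, minutes = 54.531; 56 + 54.531/60 = 56.9088500
  S → negative
  Longitude: degrees = first 3 digits = 18, minutes = 54.7368; 18 + 54.7368/60 = 18.9122800
  E ⇒ keep positive
Point 3:
  φ: degrees = first 2 digits = 55, minutes = 15.071; 55 + 15.071/60 = 55.2511833
  N ⇒ keep positive
  λ: degrees = first 3 digits = 128, minutes = 11.528; 128 + 11.528/60 = 128.1921333
  E ⇒ keep positive
Point 4:
  Lat: degrees = first 2 digits = 10, minutes = 3.601; 10 + 3.601/60 = 10.0600167
  S ⇒ negate
  Lon: split at 3 digits → 137° and 49.72363′; 137 + 49.72363/60 = 137.8287272
  W → negative
Point 5:
  Lat: degrees = first 2 digits = 45, minutes = 3.345; 45 + 3.345/60 = 45.0557500
  N ⇒ keep positive
  Lon: split at 3 digits → 117° and 5.86184′; 117 + 5.86184/60 = 117.0976973
  W → negative
Point 6:
  Lat: degrees = first 2 digits = 74, minutes = 56.71; 74 + 56.71/60 = 74.9451667
  N ⇒ keep positive
  λ: split at 3 digits → 013° and 54.0744′; 13 + 54.0744/60 = 13.9012400
  hemisphere W, so the sign is −

1. -86.602132, -164.450283
2. -56.908850, 18.912280
3. 55.251183, 128.192133
4. -10.060017, -137.828727
5. 45.055750, -117.097697
6. 74.945167, -13.901240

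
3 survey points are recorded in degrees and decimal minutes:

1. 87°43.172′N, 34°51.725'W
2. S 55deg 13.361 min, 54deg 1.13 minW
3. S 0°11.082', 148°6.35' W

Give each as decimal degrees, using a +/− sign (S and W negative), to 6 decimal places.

Point 1:
  φ: 87 + 43.172/60 = 87.7195333
  N ⇒ keep positive
  Lon: 51.725′ = 0.862083°; total 34.8620833
  W → negative
Point 2:
  φ: 55 + 13.361/60 = 55.2226833
  S ⇒ negate
  Lon: 54 + 1.13/60 = 54.0188333
  W → negative
Point 3:
  φ: 0 + 11.082/60 = 0.1847000
  S ⇒ negate
  Longitude: 148 + 6.35/60 = 148.1058333
  W → negative

1. 87.719533, -34.862083
2. -55.222683, -54.018833
3. -0.184700, -148.105833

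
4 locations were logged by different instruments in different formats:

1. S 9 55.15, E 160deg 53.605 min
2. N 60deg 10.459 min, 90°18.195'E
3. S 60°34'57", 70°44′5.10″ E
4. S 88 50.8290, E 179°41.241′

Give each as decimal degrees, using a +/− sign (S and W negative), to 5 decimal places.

1. -9.91917, 160.89342
2. 60.17432, 90.30325
3. -60.58250, 70.73475
4. -88.84715, 179.68735

Point 1:
  Latitude: 9 + 55.15/60 = 9.919167
  S ⇒ negate
  Lon: 53.605′ = 0.893417°; total 160.893417
  E ⇒ keep positive
Point 2:
  Latitude: 60 + 10.459/60 = 60.174317
  N → positive
  Longitude: 18.195′ = 0.303250°; total 90.303250
  E → positive
Point 3:
  φ: 60 + 34/60 + 57/3600 = 60.582500
  S → negative
  Longitude: 70 + 44/60 + 5.1/3600 = 70.734750
  E → positive
Point 4:
  Latitude: 50.829′ = 0.847150°; total 88.847150
  S → negative
  Lon: 41.241′ = 0.687350°; total 179.687350
  E ⇒ keep positive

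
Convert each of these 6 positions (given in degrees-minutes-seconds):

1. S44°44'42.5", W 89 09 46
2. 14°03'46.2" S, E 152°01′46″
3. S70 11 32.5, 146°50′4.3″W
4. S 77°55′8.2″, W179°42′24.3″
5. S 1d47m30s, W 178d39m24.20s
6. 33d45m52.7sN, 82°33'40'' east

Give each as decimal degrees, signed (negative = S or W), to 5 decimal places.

1. -44.74514, -89.16278
2. -14.06283, 152.02944
3. -70.19236, -146.83453
4. -77.91894, -179.70675
5. -1.79167, -178.65672
6. 33.76464, 82.56111

Point 1:
  Latitude: 44′ + 42.5″ = 44.70833′; 44 + 44.70833/60 = 44.745139
  hemisphere S, so the sign is −
  Longitude: 89° + 9/60 + 46/3600 = 89 + 0.150000 + 0.012778 = 89.162778
  W → negative
Point 2:
  Lat: 14° + 3/60 + 46.2/3600 = 14 + 0.050000 + 0.012833 = 14.062833
  S → negative
  Lon: 152 + 1/60 + 46/3600 = 152.029444
  E → positive
Point 3:
  φ: 70 + 11/60 + 32.5/3600 = 70.192361
  hemisphere S, so the sign is −
  λ: 50′ + 4.3″ = 50.07167′; 146 + 50.07167/60 = 146.834528
  W ⇒ negate
Point 4:
  Lat: 77 + 55/60 + 8.2/3600 = 77.918944
  S → negative
  Longitude: 42′ + 24.3″ = 42.40500′; 179 + 42.40500/60 = 179.706750
  W ⇒ negate
Point 5:
  φ: 1 + 47/60 + 30/3600 = 1.791667
  hemisphere S, so the sign is −
  Longitude: 178° + 39/60 + 24.2/3600 = 178 + 0.650000 + 0.006722 = 178.656722
  W → negative
Point 6:
  φ: 45′ + 52.7″ = 45.87833′; 33 + 45.87833/60 = 33.764639
  N ⇒ keep positive
  Longitude: 82° + 33/60 + 40/3600 = 82 + 0.550000 + 0.011111 = 82.561111
  E ⇒ keep positive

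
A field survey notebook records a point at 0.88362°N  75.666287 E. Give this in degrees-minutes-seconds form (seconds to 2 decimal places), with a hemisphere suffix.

Lat: 0.883620 × 60 = 53.01720′ → 53′, remainder × 60 = 1.0320″
Longitude: 0.666287 × 60 = 39.97722′ → 39′, remainder × 60 = 58.6332″

0°53′1.03″ N, 75°39′58.63″ E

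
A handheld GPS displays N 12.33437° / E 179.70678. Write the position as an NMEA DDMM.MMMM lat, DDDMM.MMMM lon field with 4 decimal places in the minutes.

1220.0622,N / 17942.4068,E

Latitude: 12° + 0.334370 × 60 = 12° 20.062200′
Lon: minutes = (179.706780 − 179) × 60 = 42.406800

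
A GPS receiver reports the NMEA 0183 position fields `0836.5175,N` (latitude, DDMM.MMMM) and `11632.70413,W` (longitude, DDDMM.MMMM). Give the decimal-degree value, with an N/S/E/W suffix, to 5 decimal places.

8.60863° N, 116.54507° W

φ: degrees = first 2 digits = 8, minutes = 36.5175; 8 + 36.5175/60 = 8.608625
Lon: degrees = first 3 digits = 116, minutes = 32.70413; 116 + 32.70413/60 = 116.545069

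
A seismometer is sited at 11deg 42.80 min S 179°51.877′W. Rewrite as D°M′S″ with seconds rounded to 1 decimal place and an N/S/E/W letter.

11°42′48.0″ S, 179°51′52.6″ W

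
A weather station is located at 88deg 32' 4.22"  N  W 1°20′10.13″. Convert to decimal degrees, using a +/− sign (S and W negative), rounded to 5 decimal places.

88.53451, -1.33615

Lat: 32′ + 4.22″ = 32.07033′; 88 + 32.07033/60 = 88.534506
N → positive
Lon: 1° + 20/60 + 10.13/3600 = 1 + 0.333333 + 0.002814 = 1.336147
hemisphere W, so the sign is −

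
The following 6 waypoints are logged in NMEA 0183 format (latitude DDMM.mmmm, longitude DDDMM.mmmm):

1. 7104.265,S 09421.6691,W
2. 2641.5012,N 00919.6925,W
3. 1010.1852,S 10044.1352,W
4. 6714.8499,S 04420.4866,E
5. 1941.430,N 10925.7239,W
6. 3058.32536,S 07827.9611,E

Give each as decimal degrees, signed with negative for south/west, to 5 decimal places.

Point 1:
  Lat: degrees = first 2 digits = 71, minutes = 4.265; 71 + 4.265/60 = 71.071083
  S → negative
  λ: split at 3 digits → 094° and 21.6691′; 94 + 21.6691/60 = 94.361152
  W → negative
Point 2:
  Latitude: degrees = first 2 digits = 26, minutes = 41.5012; 26 + 41.5012/60 = 26.691687
  N ⇒ keep positive
  Lon: degrees = first 3 digits = 9, minutes = 19.6925; 9 + 19.6925/60 = 9.328208
  W ⇒ negate
Point 3:
  Latitude: degrees = first 2 digits = 10, minutes = 10.1852; 10 + 10.1852/60 = 10.169753
  S ⇒ negate
  Longitude: degrees = first 3 digits = 100, minutes = 44.1352; 100 + 44.1352/60 = 100.735587
  hemisphere W, so the sign is −
Point 4:
  φ: split at 2 digits → 67° and 14.8499′; 67 + 14.8499/60 = 67.247498
  hemisphere S, so the sign is −
  Longitude: degrees = first 3 digits = 44, minutes = 20.4866; 44 + 20.4866/60 = 44.341443
  E ⇒ keep positive
Point 5:
  Latitude: split at 2 digits → 19° and 41.43′; 19 + 41.43/60 = 19.690500
  N → positive
  λ: degrees = first 3 digits = 109, minutes = 25.7239; 109 + 25.7239/60 = 109.428732
  hemisphere W, so the sign is −
Point 6:
  Lat: split at 2 digits → 30° and 58.32536′; 30 + 58.32536/60 = 30.972089
  S → negative
  Longitude: degrees = first 3 digits = 78, minutes = 27.9611; 78 + 27.9611/60 = 78.466018
  E ⇒ keep positive

1. -71.07108, -94.36115
2. 26.69169, -9.32821
3. -10.16975, -100.73559
4. -67.24750, 44.34144
5. 19.69050, -109.42873
6. -30.97209, 78.46602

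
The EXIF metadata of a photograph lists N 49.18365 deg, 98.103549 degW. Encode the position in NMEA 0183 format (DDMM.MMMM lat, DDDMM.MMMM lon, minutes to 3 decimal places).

Lat: fractional part 0.183650 → 11.01900 minutes
λ: minutes = (98.103549 − 98) × 60 = 6.21294

4911.019,N / 09806.213,W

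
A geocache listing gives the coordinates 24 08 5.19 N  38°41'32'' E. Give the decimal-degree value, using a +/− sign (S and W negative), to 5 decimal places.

Latitude: 24 + 8/60 + 5.19/3600 = 24.134775
N → positive
Lon: 38 + 41/60 + 32/3600 = 38.692222
E → positive

24.13478, 38.69222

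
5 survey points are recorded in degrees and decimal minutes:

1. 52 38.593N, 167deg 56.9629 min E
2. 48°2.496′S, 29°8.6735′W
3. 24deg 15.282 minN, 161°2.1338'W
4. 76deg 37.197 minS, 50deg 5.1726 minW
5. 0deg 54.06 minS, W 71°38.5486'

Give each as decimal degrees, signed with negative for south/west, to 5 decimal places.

1. 52.64322, 167.94938
2. -48.04160, -29.14456
3. 24.25470, -161.03556
4. -76.61995, -50.08621
5. -0.90100, -71.64248

Point 1:
  Latitude: 52 + 38.593/60 = 52.643217
  N → positive
  Lon: 56.9629′ = 0.949382°; total 167.949382
  E → positive
Point 2:
  φ: 2.496′ = 0.041600°; total 48.041600
  S → negative
  Longitude: 8.6735′ = 0.144558°; total 29.144558
  W ⇒ negate
Point 3:
  Lat: 15.282′ = 0.254700°; total 24.254700
  N → positive
  Lon: 161 + 2.1338/60 = 161.035563
  W → negative
Point 4:
  Latitude: 76 + 37.197/60 = 76.619950
  S ⇒ negate
  Longitude: 5.1726′ = 0.086210°; total 50.086210
  W ⇒ negate
Point 5:
  Lat: 54.06′ = 0.901000°; total 0.901000
  hemisphere S, so the sign is −
  λ: 71 + 38.5486/60 = 71.642477
  hemisphere W, so the sign is −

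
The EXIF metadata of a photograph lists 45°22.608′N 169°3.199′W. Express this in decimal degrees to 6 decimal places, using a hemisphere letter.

Lat: 22.608′ = 0.376800°; total 45.3768000
λ: 169 + 3.199/60 = 169.0533167

45.376800° N, 169.053317° W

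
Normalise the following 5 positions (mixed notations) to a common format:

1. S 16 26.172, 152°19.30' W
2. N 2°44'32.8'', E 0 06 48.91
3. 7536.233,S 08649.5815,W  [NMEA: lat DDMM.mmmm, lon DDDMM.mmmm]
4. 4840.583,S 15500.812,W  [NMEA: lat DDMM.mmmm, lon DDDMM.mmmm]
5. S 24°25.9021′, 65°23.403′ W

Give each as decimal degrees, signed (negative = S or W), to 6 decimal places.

Point 1:
  Latitude: 16 + 26.172/60 = 16.4362000
  S → negative
  λ: 19.3′ = 0.321667°; total 152.3216667
  W → negative
Point 2:
  φ: 44′ + 32.8″ = 44.54667′; 2 + 44.54667/60 = 2.7424444
  N ⇒ keep positive
  λ: 0 + 6/60 + 48.91/3600 = 0.1135861
  E ⇒ keep positive
Point 3:
  Lat: degrees = first 2 digits = 75, minutes = 36.233; 75 + 36.233/60 = 75.6038833
  S ⇒ negate
  Lon: degrees = first 3 digits = 86, minutes = 49.5815; 86 + 49.5815/60 = 86.8263583
  W ⇒ negate
Point 4:
  Lat: degrees = first 2 digits = 48, minutes = 40.583; 48 + 40.583/60 = 48.6763833
  S ⇒ negate
  Longitude: degrees = first 3 digits = 155, minutes = 0.812; 155 + 0.812/60 = 155.0135333
  hemisphere W, so the sign is −
Point 5:
  φ: 25.9021′ = 0.431702°; total 24.4317017
  S → negative
  λ: 23.403′ = 0.390050°; total 65.3900500
  W ⇒ negate

1. -16.436200, -152.321667
2. 2.742444, 0.113586
3. -75.603883, -86.826358
4. -48.676383, -155.013533
5. -24.431702, -65.390050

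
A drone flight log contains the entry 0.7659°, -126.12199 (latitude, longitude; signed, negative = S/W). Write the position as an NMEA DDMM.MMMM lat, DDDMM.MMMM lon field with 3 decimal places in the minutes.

0045.954,N / 12607.319,W

Latitude: minutes = (0.765900 − 0) × 60 = 45.95400
Longitude is negative → W; |value| = 126.121990
λ: 126° + 0.121990 × 60 = 126° 7.31940′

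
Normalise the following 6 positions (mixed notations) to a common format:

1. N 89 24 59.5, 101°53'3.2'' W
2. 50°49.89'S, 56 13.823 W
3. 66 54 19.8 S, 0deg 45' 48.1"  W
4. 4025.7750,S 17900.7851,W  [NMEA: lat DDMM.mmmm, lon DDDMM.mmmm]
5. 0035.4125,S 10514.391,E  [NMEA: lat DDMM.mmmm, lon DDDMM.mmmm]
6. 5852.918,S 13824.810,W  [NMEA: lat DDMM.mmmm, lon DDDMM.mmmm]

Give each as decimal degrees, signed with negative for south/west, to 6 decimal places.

1. 89.416528, -101.884222
2. -50.831500, -56.230383
3. -66.905500, -0.763361
4. -40.429583, -179.013085
5. -0.590208, 105.239850
6. -58.881967, -138.413500

Point 1:
  φ: 24′ + 59.5″ = 24.99167′; 89 + 24.99167/60 = 89.4165278
  N ⇒ keep positive
  Longitude: 101° + 53/60 + 3.2/3600 = 101 + 0.883333 + 0.000889 = 101.8842222
  hemisphere W, so the sign is −
Point 2:
  φ: 50 + 49.89/60 = 50.8315000
  hemisphere S, so the sign is −
  Lon: 56 + 13.823/60 = 56.2303833
  W → negative
Point 3:
  φ: 54′ + 19.8″ = 54.33000′; 66 + 54.33000/60 = 66.9055000
  S → negative
  Lon: 0 + 45/60 + 48.1/3600 = 0.7633611
  hemisphere W, so the sign is −
Point 4:
  φ: degrees = first 2 digits = 40, minutes = 25.775; 40 + 25.775/60 = 40.4295833
  S ⇒ negate
  Lon: degrees = first 3 digits = 179, minutes = 0.7851; 179 + 0.7851/60 = 179.0130850
  hemisphere W, so the sign is −
Point 5:
  Lat: split at 2 digits → 00° and 35.4125′; 0 + 35.4125/60 = 0.5902083
  S ⇒ negate
  Lon: split at 3 digits → 105° and 14.391′; 105 + 14.391/60 = 105.2398500
  E ⇒ keep positive
Point 6:
  φ: split at 2 digits → 58° and 52.918′; 58 + 52.918/60 = 58.8819667
  hemisphere S, so the sign is −
  Lon: split at 3 digits → 138° and 24.81′; 138 + 24.81/60 = 138.4135000
  hemisphere W, so the sign is −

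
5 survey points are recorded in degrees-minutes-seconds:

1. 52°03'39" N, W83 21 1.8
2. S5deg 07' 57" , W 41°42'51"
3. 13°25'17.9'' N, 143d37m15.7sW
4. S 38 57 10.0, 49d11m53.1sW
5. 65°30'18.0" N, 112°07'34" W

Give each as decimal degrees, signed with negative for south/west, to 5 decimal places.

1. 52.06083, -83.35050
2. -5.13250, -41.71417
3. 13.42164, -143.62103
4. -38.95278, -49.19808
5. 65.50500, -112.12611

Point 1:
  Lat: 3′ + 39″ = 3.65000′; 52 + 3.65000/60 = 52.060833
  N → positive
  Lon: 83 + 21/60 + 1.8/3600 = 83.350500
  W ⇒ negate
Point 2:
  Latitude: 5 + 7/60 + 57/3600 = 5.132500
  hemisphere S, so the sign is −
  Longitude: 41 + 42/60 + 51/3600 = 41.714167
  W ⇒ negate
Point 3:
  Latitude: 13° + 25/60 + 17.9/3600 = 13 + 0.416667 + 0.004972 = 13.421639
  N → positive
  Lon: 37′ + 15.7″ = 37.26167′; 143 + 37.26167/60 = 143.621028
  W ⇒ negate
Point 4:
  φ: 38 + 57/60 + 10/3600 = 38.952778
  hemisphere S, so the sign is −
  Lon: 49° + 11/60 + 53.1/3600 = 49 + 0.183333 + 0.014750 = 49.198083
  hemisphere W, so the sign is −
Point 5:
  Latitude: 65 + 30/60 + 18/3600 = 65.505000
  N ⇒ keep positive
  Lon: 7′ + 34″ = 7.56667′; 112 + 7.56667/60 = 112.126111
  W → negative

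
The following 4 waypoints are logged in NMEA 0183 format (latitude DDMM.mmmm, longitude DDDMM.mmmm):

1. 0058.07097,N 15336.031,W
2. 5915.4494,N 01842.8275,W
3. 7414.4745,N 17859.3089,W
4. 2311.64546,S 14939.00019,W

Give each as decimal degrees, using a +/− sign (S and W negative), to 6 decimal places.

1. 0.967850, -153.600517
2. 59.257490, -18.713792
3. 74.241242, -178.988482
4. -23.194091, -149.650003

Point 1:
  φ: split at 2 digits → 00° and 58.07097′; 0 + 58.07097/60 = 0.9678495
  N ⇒ keep positive
  λ: degrees = first 3 digits = 153, minutes = 36.031; 153 + 36.031/60 = 153.6005167
  hemisphere W, so the sign is −
Point 2:
  Latitude: degrees = first 2 digits = 59, minutes = 15.4494; 59 + 15.4494/60 = 59.2574900
  N → positive
  Longitude: degrees = first 3 digits = 18, minutes = 42.8275; 18 + 42.8275/60 = 18.7137917
  W → negative
Point 3:
  Latitude: split at 2 digits → 74° and 14.4745′; 74 + 14.4745/60 = 74.2412417
  N ⇒ keep positive
  λ: split at 3 digits → 178° and 59.3089′; 178 + 59.3089/60 = 178.9884817
  W ⇒ negate
Point 4:
  Latitude: degrees = first 2 digits = 23, minutes = 11.64546; 23 + 11.64546/60 = 23.1940910
  S → negative
  Longitude: degrees = first 3 digits = 149, minutes = 39.00019; 149 + 39.00019/60 = 149.6500032
  W → negative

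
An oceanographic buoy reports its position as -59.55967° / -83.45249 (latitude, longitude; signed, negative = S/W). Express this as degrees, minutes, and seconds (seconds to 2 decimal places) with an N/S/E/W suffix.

Latitude is negative → S; |value| = 59.559670
Lat: 0.559670° → 33.58020′; 0.58020 × 60 = 34.8120″
Longitude is negative → W; |value| = 83.452490
λ: 0.452490 × 60 = 27.14940′ → 27′, remainder × 60 = 8.9640″

59°33′34.81″ S, 83°27′8.96″ W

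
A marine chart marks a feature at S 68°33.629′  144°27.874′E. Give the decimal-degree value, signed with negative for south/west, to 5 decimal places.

-68.56048, 144.46457

Latitude: 68 + 33.629/60 = 68.560483
S → negative
Lon: 27.874′ = 0.464567°; total 144.464567
E → positive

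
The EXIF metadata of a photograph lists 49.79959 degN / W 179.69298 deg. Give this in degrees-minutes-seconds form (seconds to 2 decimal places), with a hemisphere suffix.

Lat: whole degrees 49; 47.97540′ → 47′ and 58.5240″
Longitude: 0.692980 × 60 = 41.57880′ → 41′, remainder × 60 = 34.7280″

49°47′58.52″ N, 179°41′34.73″ W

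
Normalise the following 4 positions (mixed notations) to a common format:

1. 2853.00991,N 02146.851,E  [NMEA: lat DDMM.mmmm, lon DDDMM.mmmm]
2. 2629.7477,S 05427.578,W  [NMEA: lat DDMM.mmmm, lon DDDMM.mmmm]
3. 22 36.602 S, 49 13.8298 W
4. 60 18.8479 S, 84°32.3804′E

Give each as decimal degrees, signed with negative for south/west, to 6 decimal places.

Point 1:
  Latitude: degrees = first 2 digits = 28, minutes = 53.00991; 28 + 53.00991/60 = 28.8834985
  N ⇒ keep positive
  Longitude: split at 3 digits → 021° and 46.851′; 21 + 46.851/60 = 21.7808500
  E ⇒ keep positive
Point 2:
  Lat: split at 2 digits → 26° and 29.7477′; 26 + 29.7477/60 = 26.4957950
  S ⇒ negate
  Longitude: degrees = first 3 digits = 54, minutes = 27.578; 54 + 27.578/60 = 54.4596333
  hemisphere W, so the sign is −
Point 3:
  φ: 36.602′ = 0.610033°; total 22.6100333
  hemisphere S, so the sign is −
  Longitude: 13.8298′ = 0.230497°; total 49.2304967
  hemisphere W, so the sign is −
Point 4:
  φ: 60 + 18.8479/60 = 60.3141317
  S → negative
  λ: 84 + 32.3804/60 = 84.5396733
  E → positive

1. 28.883499, 21.780850
2. -26.495795, -54.459633
3. -22.610033, -49.230497
4. -60.314132, 84.539673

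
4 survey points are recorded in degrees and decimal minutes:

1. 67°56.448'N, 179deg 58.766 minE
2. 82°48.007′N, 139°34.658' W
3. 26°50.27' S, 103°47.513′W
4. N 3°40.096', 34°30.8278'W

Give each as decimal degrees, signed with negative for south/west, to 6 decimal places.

Point 1:
  Latitude: 67 + 56.448/60 = 67.9408000
  N → positive
  λ: 179 + 58.766/60 = 179.9794333
  E → positive
Point 2:
  Lat: 82 + 48.007/60 = 82.8001167
  N → positive
  Longitude: 34.658′ = 0.577633°; total 139.5776333
  W → negative
Point 3:
  φ: 26 + 50.27/60 = 26.8378333
  S → negative
  Lon: 47.513′ = 0.791883°; total 103.7918833
  W ⇒ negate
Point 4:
  Lat: 40.096′ = 0.668267°; total 3.6682667
  N → positive
  Lon: 34 + 30.8278/60 = 34.5137967
  W ⇒ negate

1. 67.940800, 179.979433
2. 82.800117, -139.577633
3. -26.837833, -103.791883
4. 3.668267, -34.513797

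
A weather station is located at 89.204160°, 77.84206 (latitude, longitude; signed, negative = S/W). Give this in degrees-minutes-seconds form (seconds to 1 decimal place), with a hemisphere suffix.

Lat: 0.204160° → 12.24960′; 0.24960 × 60 = 14.976″
λ: 0.842060 × 60 = 50.52360′ → 50′, remainder × 60 = 31.416″

89°12′15.0″ N, 77°50′31.4″ E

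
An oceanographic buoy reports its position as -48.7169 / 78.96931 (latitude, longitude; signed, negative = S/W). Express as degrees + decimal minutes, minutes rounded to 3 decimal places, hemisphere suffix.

Latitude is negative → S; |value| = 48.716900
Lat: fractional part 0.716900 → 43.01400 minutes
λ: minutes = (78.969310 − 78) × 60 = 58.15860

48° 43.014′ S, 78° 58.159′ E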